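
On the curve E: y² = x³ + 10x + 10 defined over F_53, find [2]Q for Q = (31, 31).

tangent at (31, 31): λ = (3·31² + 10)/(2·31) ≡ 31/9. 9⁻¹ ≡ 6 (mod 53), so λ ≡ 31·6 ≡ 27.
  x = λ² - 31 - 31 = 729 - 62 ≡ 31; y = λ·(31 - 31) - 31 ≡ 22. → (31, 22)

(31, 22)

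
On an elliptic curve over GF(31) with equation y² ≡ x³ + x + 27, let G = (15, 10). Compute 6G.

(13, 6)

Repeated addition: build up to 6G.
2G: tangent at (15, 10): λ = (3·15² + 1)/(2·10) ≡ 25/20. 20⁻¹ ≡ 14 (mod 31) since 20·14 = 280 ≡ 1, so λ ≡ 25·14 ≡ 9.
  x = λ² - 15 - 15 = 81 - 30 ≡ 20; y = λ·(15 - 20) - 10 ≡ 7. → (20, 7)
3G: (20, 7) + (15, 10). λ = (10 - 7)/(15 - 20) ≡ 3/26 mod 31. 26⁻¹ ≡ 6 (mod 31) since 26·6 = 156 ≡ 1, so λ ≡ 18.
  x = λ² - 20 - 15 = 324 - 35 ≡ 10; y = λ·(20 - 10) - 7 ≡ 18. → (10, 18)
4G: (10, 18) + (15, 10). λ = (10 - 18)/(15 - 10) ≡ 23/5 mod 31. 5⁻¹ ≡ 25 (mod 31), so λ ≡ 17.
  x = λ² - 10 - 15 = 289 - 25 ≡ 16; y = λ·(10 - 16) - 18 ≡ 4. → (16, 4)
5G: (16, 4) + (15, 10). λ = (10 - 4)/(15 - 16) ≡ 6/30 mod 31. 30⁻¹ ≡ 30 (mod 31), so λ ≡ 25.
  x = λ² - 16 - 15 = 625 - 31 ≡ 5; y = λ·(16 - 5) - 4 ≡ 23. → (5, 23)
6G: (5, 23) + (15, 10). λ = (10 - 23)/(15 - 5) ≡ 18/10 mod 31. 10⁻¹ ≡ 28 (mod 31) since 10·28 = 280 ≡ 1, so λ ≡ 8.
  x = λ² - 5 - 15 = 64 - 20 ≡ 13; y = λ·(5 - 13) - 23 ≡ 6. → (13, 6)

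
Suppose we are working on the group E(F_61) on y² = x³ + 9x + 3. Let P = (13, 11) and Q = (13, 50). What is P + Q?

The two points share x = 13 and their y-coordinates satisfy 11 + 50 ≡ 0 (mod 61), so they are inverses. Their sum is ∞.

O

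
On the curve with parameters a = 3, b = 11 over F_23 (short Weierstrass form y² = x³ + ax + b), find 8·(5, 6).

(4, 8)

Write G = (5, 6).
Double-and-add on 8 = (1000)₂. Start with G = (5, 6) for the leading 1-bit.
double: tangent at (5, 6): λ = (3·5² + 3)/(2·6) ≡ 9/12. 12⁻¹ ≡ 2 (mod 23), so λ ≡ 9·2 ≡ 18.
  x = λ² - 5 - 5 = 324 - 10 ≡ 15; y = λ·(5 - 15) - 6 ≡ 21. → (15, 21)
double: tangent at (15, 21): λ = (3·15² + 3)/(2·21) ≡ 11/19. 19⁻¹ ≡ 17 (mod 23), so λ ≡ 11·17 ≡ 3.
  x = λ² - 15 - 15 = 9 - 30 ≡ 2; y = λ·(15 - 2) - 21 ≡ 18. → (2, 18)
double: tangent at (2, 18): λ = (3·2² + 3)/(2·18) ≡ 15/13. 13⁻¹ ≡ 16 (mod 23) since 13·16 = 208 ≡ 1, so λ ≡ 15·16 ≡ 10.
  x = λ² - 2 - 2 = 100 - 4 ≡ 4; y = λ·(2 - 4) - 18 ≡ 8. → (4, 8)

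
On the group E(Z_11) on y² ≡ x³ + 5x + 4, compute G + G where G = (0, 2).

(5, 0)

tangent at (0, 2): λ = (3·0² + 5)/(2·2) ≡ 5/4. 4⁻¹ ≡ 3 (mod 11) since 4·3 = 12 ≡ 1, so λ ≡ 5·3 ≡ 4.
  x = λ² - 0 - 0 = 16 - 0 ≡ 5; y = λ·(0 - 5) - 2 ≡ 0. → (5, 0)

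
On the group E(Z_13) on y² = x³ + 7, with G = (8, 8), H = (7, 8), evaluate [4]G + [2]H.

(11, 5)

First 4G:
Double-and-add on 4 = (100)₂. Start with G = (8, 8) for the leading 1-bit.
double: tangent at (8, 8): λ = (3·8² + 0)/(2·8) ≡ 10/3. 3⁻¹ ≡ 9 (mod 13), so λ ≡ 10·9 ≡ 12.
  x = λ² - 8 - 8 = 144 - 16 ≡ 11; y = λ·(8 - 11) - 8 ≡ 8. → (11, 8)
double: tangent at (11, 8): λ = (3·11² + 0)/(2·8) ≡ 12/3. 3⁻¹ ≡ 9 (mod 13), so λ ≡ 12·9 ≡ 4.
  x = λ² - 11 - 11 = 16 - 22 ≡ 7; y = λ·(11 - 7) - 8 ≡ 8. → (7, 8)
4G = (7, 8).
Next 2H:
Repeated addition: build up to 2H.
2H: tangent at (7, 8): λ = (3·7² + 0)/(2·8) ≡ 4/3. 3⁻¹ ≡ 9 (mod 13) since 3·9 = 27 ≡ 1, so λ ≡ 4·9 ≡ 10.
  x = λ² - 7 - 7 = 100 - 14 ≡ 8; y = λ·(7 - 8) - 8 ≡ 8. → (8, 8)
2H = (8, 8).
Finally 4G + 2H:
(7, 8) + (8, 8). λ = (8 - 8)/(8 - 7) ≡ 0/1 mod 13. 1⁻¹ ≡ 1 (mod 13), so λ ≡ 0.
  x = λ² - 7 - 8 = 0 - 15 ≡ 11; y = λ·(7 - 11) - 8 ≡ 5. → (11, 5)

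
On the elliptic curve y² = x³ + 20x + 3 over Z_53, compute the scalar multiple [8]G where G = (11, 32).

(10, 39)

Repeated addition: build up to 8G.
2G: tangent at (11, 32): λ = (3·11² + 20)/(2·32) ≡ 12/11. 11⁻¹ ≡ 29 (mod 53), so λ ≡ 12·29 ≡ 30.
  x = λ² - 11 - 11 = 900 - 22 ≡ 30; y = λ·(11 - 30) - 32 ≡ 34. → (30, 34)
3G: (30, 34) + (11, 32). λ = (32 - 34)/(11 - 30) ≡ 51/34 mod 53. 34⁻¹ ≡ 39 (mod 53), so λ ≡ 28.
  x = λ² - 30 - 11 = 784 - 41 ≡ 1; y = λ·(30 - 1) - 34 ≡ 36. → (1, 36)
4G: (1, 36) + (11, 32). λ = (32 - 36)/(11 - 1) ≡ 49/10 mod 53. 10⁻¹ ≡ 16 (mod 53) since 10·16 = 160 ≡ 1, so λ ≡ 42.
  x = λ² - 1 - 11 = 1764 - 12 ≡ 3; y = λ·(1 - 3) - 36 ≡ 39. → (3, 39)
5G: (3, 39) + (11, 32). λ = (32 - 39)/(11 - 3) ≡ 46/8 mod 53. 8⁻¹ ≡ 20 (mod 53) since 8·20 = 160 ≡ 1, so λ ≡ 19.
  x = λ² - 3 - 11 = 361 - 14 ≡ 29; y = λ·(3 - 29) - 39 ≡ 50. → (29, 50)
6G: (29, 50) + (11, 32). λ = (32 - 50)/(11 - 29) ≡ 35/35 mod 53. 35⁻¹ ≡ 50 (mod 53), so λ ≡ 1.
  x = λ² - 29 - 11 = 1 - 40 ≡ 14; y = λ·(29 - 14) - 50 ≡ 18. → (14, 18)
7G: (14, 18) + (11, 32). λ = (32 - 18)/(11 - 14) ≡ 14/50 mod 53. 50⁻¹ ≡ 35 (mod 53), so λ ≡ 13.
  x = λ² - 14 - 11 = 169 - 25 ≡ 38; y = λ·(14 - 38) - 18 ≡ 41. → (38, 41)
8G: (38, 41) + (11, 32). λ = (32 - 41)/(11 - 38) ≡ 44/26 mod 53. 26⁻¹ ≡ 51 (mod 53) since 26·51 = 1326 ≡ 1, so λ ≡ 18.
  x = λ² - 38 - 11 = 324 - 49 ≡ 10; y = λ·(38 - 10) - 41 ≡ 39. → (10, 39)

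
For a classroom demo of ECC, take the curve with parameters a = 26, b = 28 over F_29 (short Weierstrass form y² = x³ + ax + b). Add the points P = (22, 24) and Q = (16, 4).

(15, 9)

(22, 24) + (16, 4). λ = (4 - 24)/(16 - 22) ≡ 9/23 mod 29. 23⁻¹ ≡ 24 (mod 29) since 23·24 = 552 ≡ 1, so λ ≡ 13.
  x = λ² - 22 - 16 = 169 - 38 ≡ 15; y = λ·(22 - 15) - 24 ≡ 9. → (15, 9)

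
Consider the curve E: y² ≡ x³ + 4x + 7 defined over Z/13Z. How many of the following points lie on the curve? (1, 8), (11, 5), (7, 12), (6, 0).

3

(1, 8): 8² ≡ 12, rhs ≡ 12 → on.
(11, 5): 5² ≡ 12, rhs ≡ 4 → off.
(7, 12): 12² ≡ 1, rhs ≡ 1 → on.
(6, 0): 0² ≡ 0, rhs ≡ 0 → on.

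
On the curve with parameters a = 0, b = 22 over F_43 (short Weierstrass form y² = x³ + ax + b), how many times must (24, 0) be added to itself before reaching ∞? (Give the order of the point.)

2

2P: (24, 0) + (24, 0): same x and y₁ ≡ -y₂, so the sum is ∞.
2P = ∞, so the order is 2.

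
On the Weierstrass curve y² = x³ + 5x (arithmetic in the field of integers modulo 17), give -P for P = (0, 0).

-(0, 0) = (0, -0 mod 17) = (0, 0).

(0, 0)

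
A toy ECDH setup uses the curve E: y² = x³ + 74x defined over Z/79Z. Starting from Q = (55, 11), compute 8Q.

(22, 30)

Repeated addition: build up to 8Q.
2Q: tangent at (55, 11): λ = (3·55² + 74)/(2·11) ≡ 64/22. 22⁻¹ ≡ 18 (mod 79), so λ ≡ 64·18 ≡ 46.
  x = λ² - 55 - 55 = 2116 - 110 ≡ 31; y = λ·(55 - 31) - 11 ≡ 66. → (31, 66)
3Q: (31, 66) + (55, 11). λ = (11 - 66)/(55 - 31) ≡ 24/24 mod 79. 24⁻¹ ≡ 56 (mod 79), so λ ≡ 1.
  x = λ² - 31 - 55 = 1 - 86 ≡ 73; y = λ·(31 - 73) - 66 ≡ 50. → (73, 50)
4Q: (73, 50) + (55, 11). λ = (11 - 50)/(55 - 73) ≡ 40/61 mod 79. 61⁻¹ ≡ 57 (mod 79), so λ ≡ 68.
  x = λ² - 73 - 55 = 4624 - 128 ≡ 72; y = λ·(73 - 72) - 50 ≡ 18. → (72, 18)
5Q: (72, 18) + (55, 11). λ = (11 - 18)/(55 - 72) ≡ 72/62 mod 79. 62⁻¹ ≡ 65 (mod 79) since 62·65 = 4030 ≡ 1, so λ ≡ 19.
  x = λ² - 72 - 55 = 361 - 127 ≡ 76; y = λ·(72 - 76) - 18 ≡ 64. → (76, 64)
6Q: (76, 64) + (55, 11). λ = (11 - 64)/(55 - 76) ≡ 26/58 mod 79. 58⁻¹ ≡ 15 (mod 79) since 58·15 = 870 ≡ 1, so λ ≡ 74.
  x = λ² - 76 - 55 = 5476 - 131 ≡ 52; y = λ·(76 - 52) - 64 ≡ 53. → (52, 53)
7Q: (52, 53) + (55, 11). λ = (11 - 53)/(55 - 52) ≡ 37/3 mod 79. 3⁻¹ ≡ 53 (mod 79) since 3·53 = 159 ≡ 1, so λ ≡ 65.
  x = λ² - 52 - 55 = 4225 - 107 ≡ 10; y = λ·(52 - 10) - 53 ≡ 70. → (10, 70)
8Q: (10, 70) + (55, 11). λ = (11 - 70)/(55 - 10) ≡ 20/45 mod 79. 45⁻¹ ≡ 72 (mod 79), so λ ≡ 18.
  x = λ² - 10 - 55 = 324 - 65 ≡ 22; y = λ·(10 - 22) - 70 ≡ 30. → (22, 30)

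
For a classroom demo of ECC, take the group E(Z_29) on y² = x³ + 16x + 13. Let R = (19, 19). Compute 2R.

(4, 5)

tangent at (19, 19): λ = (3·19² + 16)/(2·19) ≡ 26/9. 9⁻¹ ≡ 13 (mod 29), so λ ≡ 26·13 ≡ 19.
  x = λ² - 19 - 19 = 361 - 38 ≡ 4; y = λ·(19 - 4) - 19 ≡ 5. → (4, 5)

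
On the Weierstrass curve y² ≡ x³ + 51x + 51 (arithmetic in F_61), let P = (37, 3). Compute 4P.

(7, 43)

Double-and-add on 4 = (100)₂. Start with P = (37, 3) for the leading 1-bit.
double: tangent at (37, 3): λ = (3·37² + 51)/(2·3) ≡ 10/6. 6⁻¹ ≡ 51 (mod 61) since 6·51 = 306 ≡ 1, so λ ≡ 10·51 ≡ 22.
  x = λ² - 37 - 37 = 484 - 74 ≡ 44; y = λ·(37 - 44) - 3 ≡ 26. → (44, 26)
double: tangent at (44, 26): λ = (3·44² + 51)/(2·26) ≡ 3/52. 52⁻¹ ≡ 27 (mod 61), so λ ≡ 3·27 ≡ 20.
  x = λ² - 44 - 44 = 400 - 88 ≡ 7; y = λ·(44 - 7) - 26 ≡ 43. → (7, 43)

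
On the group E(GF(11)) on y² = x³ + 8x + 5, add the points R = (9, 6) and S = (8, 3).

(9, 6) + (8, 3). λ = (3 - 6)/(8 - 9) ≡ 8/10 mod 11. 10⁻¹ ≡ 10 (mod 11), so λ ≡ 3.
  x = λ² - 9 - 8 = 9 - 17 ≡ 3; y = λ·(9 - 3) - 6 ≡ 1. → (3, 1)

(3, 1)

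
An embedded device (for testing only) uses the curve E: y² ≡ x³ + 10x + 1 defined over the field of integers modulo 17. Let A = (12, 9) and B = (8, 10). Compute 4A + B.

(9, 15)

First 4A:
Double-and-add on 4 = (100)₂. Start with A = (12, 9) for the leading 1-bit.
double: tangent at (12, 9): λ = (3·12² + 10)/(2·9) ≡ 0/1. 1⁻¹ ≡ 1 (mod 17), so λ ≡ 0·1 ≡ 0.
  x = λ² - 12 - 12 = 0 - 24 ≡ 10; y = λ·(12 - 10) - 9 ≡ 8. → (10, 8)
double: tangent at (10, 8): λ = (3·10² + 10)/(2·8) ≡ 4/16. 16⁻¹ ≡ 16 (mod 17) since 16·16 = 256 ≡ 1, so λ ≡ 4·16 ≡ 13.
  x = λ² - 10 - 10 = 169 - 20 ≡ 13; y = λ·(10 - 13) - 8 ≡ 4. → (13, 4)
4A = (13, 4).
Finally 4A + B:
(13, 4) + (8, 10). λ = (10 - 4)/(8 - 13) ≡ 6/12 mod 17. 12⁻¹ ≡ 10 (mod 17) since 12·10 = 120 ≡ 1, so λ ≡ 9.
  x = λ² - 13 - 8 = 81 - 21 ≡ 9; y = λ·(13 - 9) - 4 ≡ 15. → (9, 15)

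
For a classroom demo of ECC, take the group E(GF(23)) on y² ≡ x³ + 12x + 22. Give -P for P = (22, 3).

-(22, 3) = (22, -3 mod 23) = (22, 20).

(22, 20)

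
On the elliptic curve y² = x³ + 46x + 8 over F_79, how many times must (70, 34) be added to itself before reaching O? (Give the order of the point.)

2P: tangent at (70, 34): λ = (3·70² + 46)/(2·34) ≡ 52/68. 68⁻¹ ≡ 43 (mod 79), so λ ≡ 52·43 ≡ 24.
  x = λ² - 70 - 70 = 576 - 140 ≡ 41; y = λ·(70 - 41) - 34 ≡ 30. → (41, 30)
3P: (41, 30) + (70, 34). λ = (34 - 30)/(70 - 41) ≡ 4/29 mod 79. 29⁻¹ ≡ 30 (mod 79), so λ ≡ 41.
  x = λ² - 41 - 70 = 1681 - 111 ≡ 69; y = λ·(41 - 69) - 30 ≡ 7. → (69, 7)
4P: (69, 7) + (70, 34). λ = (34 - 7)/(70 - 69) ≡ 27/1 mod 79. 1⁻¹ ≡ 1 (mod 79) since 1·1 = 1 ≡ 1, so λ ≡ 27.
  x = λ² - 69 - 70 = 729 - 139 ≡ 37; y = λ·(69 - 37) - 7 ≡ 67. → (37, 67)
5P: (37, 67) + (70, 34). λ = (34 - 67)/(70 - 37) ≡ 46/33 mod 79. 33⁻¹ ≡ 12 (mod 79) since 33·12 = 396 ≡ 1, so λ ≡ 78.
  x = λ² - 37 - 70 = 6084 - 107 ≡ 52; y = λ·(37 - 52) - 67 ≡ 27. → (52, 27)
6P: (52, 27) + (70, 34). λ = (34 - 27)/(70 - 52) ≡ 7/18 mod 79. 18⁻¹ ≡ 22 (mod 79), so λ ≡ 75.
  x = λ² - 52 - 70 = 5625 - 122 ≡ 52; y = λ·(52 - 52) - 27 ≡ 52. → (52, 52)
7P: (52, 52) + (70, 34). λ = (34 - 52)/(70 - 52) ≡ 61/18 mod 79. 18⁻¹ ≡ 22 (mod 79) since 18·22 = 396 ≡ 1, so λ ≡ 78.
  x = λ² - 52 - 70 = 6084 - 122 ≡ 37; y = λ·(52 - 37) - 52 ≡ 12. → (37, 12)
8P: (37, 12) + (70, 34). λ = (34 - 12)/(70 - 37) ≡ 22/33 mod 79. 33⁻¹ ≡ 12 (mod 79), so λ ≡ 27.
  x = λ² - 37 - 70 = 729 - 107 ≡ 69; y = λ·(37 - 69) - 12 ≡ 72. → (69, 72)
9P: (69, 72) + (70, 34). λ = (34 - 72)/(70 - 69) ≡ 41/1 mod 79. 1⁻¹ ≡ 1 (mod 79), so λ ≡ 41.
  x = λ² - 69 - 70 = 1681 - 139 ≡ 41; y = λ·(69 - 41) - 72 ≡ 49. → (41, 49)
10P: (41, 49) + (70, 34). λ = (34 - 49)/(70 - 41) ≡ 64/29 mod 79. 29⁻¹ ≡ 30 (mod 79), so λ ≡ 24.
  x = λ² - 41 - 70 = 576 - 111 ≡ 70; y = λ·(41 - 70) - 49 ≡ 45. → (70, 45)
11P: (70, 45) + (70, 34): same x and y₁ ≡ -y₂, so the sum is O.
11P = O, so the order is 11.

11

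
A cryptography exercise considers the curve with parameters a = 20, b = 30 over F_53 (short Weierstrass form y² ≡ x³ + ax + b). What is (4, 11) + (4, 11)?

tangent at (4, 11): λ = (3·4² + 20)/(2·11) ≡ 15/22. 22⁻¹ ≡ 41 (mod 53), so λ ≡ 15·41 ≡ 32.
  x = λ² - 4 - 4 = 1024 - 8 ≡ 9; y = λ·(4 - 9) - 11 ≡ 41. → (9, 41)

(9, 41)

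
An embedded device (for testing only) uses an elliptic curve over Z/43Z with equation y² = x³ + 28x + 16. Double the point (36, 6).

(6, 23)

tangent at (36, 6): λ = (3·36² + 28)/(2·6) ≡ 3/12. 12⁻¹ ≡ 18 (mod 43) since 12·18 = 216 ≡ 1, so λ ≡ 3·18 ≡ 11.
  x = λ² - 36 - 36 = 121 - 72 ≡ 6; y = λ·(36 - 6) - 6 ≡ 23. → (6, 23)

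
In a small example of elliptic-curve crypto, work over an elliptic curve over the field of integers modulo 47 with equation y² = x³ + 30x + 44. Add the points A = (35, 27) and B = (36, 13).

(35, 27) + (36, 13). λ = (13 - 27)/(36 - 35) ≡ 33/1 mod 47. 1⁻¹ ≡ 1 (mod 47), so λ ≡ 33.
  x = λ² - 35 - 36 = 1089 - 71 ≡ 31; y = λ·(35 - 31) - 27 ≡ 11. → (31, 11)

(31, 11)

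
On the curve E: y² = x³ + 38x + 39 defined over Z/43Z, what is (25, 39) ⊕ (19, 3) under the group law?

(25, 39) + (19, 3). λ = (3 - 39)/(19 - 25) ≡ 7/37 mod 43. 37⁻¹ ≡ 7 (mod 43), so λ ≡ 6.
  x = λ² - 25 - 19 = 36 - 44 ≡ 35; y = λ·(25 - 35) - 39 ≡ 30. → (35, 30)

(35, 30)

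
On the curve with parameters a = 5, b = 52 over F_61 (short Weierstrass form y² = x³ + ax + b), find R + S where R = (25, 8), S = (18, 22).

(25, 8) + (18, 22). λ = (22 - 8)/(18 - 25) ≡ 14/54 mod 61. 54⁻¹ ≡ 26 (mod 61), so λ ≡ 59.
  x = λ² - 25 - 18 = 3481 - 43 ≡ 22; y = λ·(25 - 22) - 8 ≡ 47. → (22, 47)

(22, 47)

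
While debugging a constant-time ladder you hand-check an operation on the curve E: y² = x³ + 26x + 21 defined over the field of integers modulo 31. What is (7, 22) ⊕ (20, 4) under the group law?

(5, 11)

(7, 22) + (20, 4). λ = (4 - 22)/(20 - 7) ≡ 13/13 mod 31. 13⁻¹ ≡ 12 (mod 31), so λ ≡ 1.
  x = λ² - 7 - 20 = 1 - 27 ≡ 5; y = λ·(7 - 5) - 22 ≡ 11. → (5, 11)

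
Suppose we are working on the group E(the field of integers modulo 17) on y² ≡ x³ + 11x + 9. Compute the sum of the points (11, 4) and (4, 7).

(11, 4) + (4, 7). λ = (7 - 4)/(4 - 11) ≡ 3/10 mod 17. 10⁻¹ ≡ 12 (mod 17) since 10·12 = 120 ≡ 1, so λ ≡ 2.
  x = λ² - 11 - 4 = 4 - 15 ≡ 6; y = λ·(11 - 6) - 4 ≡ 6. → (6, 6)

(6, 6)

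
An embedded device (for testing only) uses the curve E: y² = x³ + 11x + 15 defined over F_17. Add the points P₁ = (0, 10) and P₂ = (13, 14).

(5, 12)

(0, 10) + (13, 14). λ = (14 - 10)/(13 - 0) ≡ 4/13 mod 17. 13⁻¹ ≡ 4 (mod 17), so λ ≡ 16.
  x = λ² - 0 - 13 = 256 - 13 ≡ 5; y = λ·(0 - 5) - 10 ≡ 12. → (5, 12)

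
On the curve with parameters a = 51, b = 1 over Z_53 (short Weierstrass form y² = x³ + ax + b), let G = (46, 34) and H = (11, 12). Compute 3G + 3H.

First 3G:
Repeated addition: build up to 3G.
2G: tangent at (46, 34): λ = (3·46² + 51)/(2·34) ≡ 39/15. 15⁻¹ ≡ 46 (mod 53), so λ ≡ 39·46 ≡ 45.
  x = λ² - 46 - 46 = 2025 - 92 ≡ 25; y = λ·(46 - 25) - 34 ≡ 10. → (25, 10)
3G: (25, 10) + (46, 34). λ = (34 - 10)/(46 - 25) ≡ 24/21 mod 53. 21⁻¹ ≡ 48 (mod 53) since 21·48 = 1008 ≡ 1, so λ ≡ 39.
  x = λ² - 25 - 46 = 1521 - 71 ≡ 19; y = λ·(25 - 19) - 10 ≡ 12. → (19, 12)
3G = (19, 12).
Next 3H:
Repeated addition: build up to 3H.
2H: tangent at (11, 12): λ = (3·11² + 51)/(2·12) ≡ 43/24. 24⁻¹ ≡ 42 (mod 53), so λ ≡ 43·42 ≡ 4.
  x = λ² - 11 - 11 = 16 - 22 ≡ 47; y = λ·(11 - 47) - 12 ≡ 3. → (47, 3)
3H: (47, 3) + (11, 12). λ = (12 - 3)/(11 - 47) ≡ 9/17 mod 53. 17⁻¹ ≡ 25 (mod 53), so λ ≡ 13.
  x = λ² - 47 - 11 = 169 - 58 ≡ 5; y = λ·(47 - 5) - 3 ≡ 13. → (5, 13)
3H = (5, 13).
Finally 3G + 3H:
(19, 12) + (5, 13). λ = (13 - 12)/(5 - 19) ≡ 1/39 mod 53. 39⁻¹ ≡ 34 (mod 53), so λ ≡ 34.
  x = λ² - 19 - 5 = 1156 - 24 ≡ 19; y = λ·(19 - 19) - 12 ≡ 41. → (19, 41)

(19, 41)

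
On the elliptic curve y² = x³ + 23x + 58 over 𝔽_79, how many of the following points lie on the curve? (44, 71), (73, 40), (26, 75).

(44, 71): 71² ≡ 64, rhs ≡ 65 → off.
(73, 40): 40² ≡ 20, rhs ≡ 20 → on.
(26, 75): 75² ≡ 16, rhs ≡ 62 → off.

1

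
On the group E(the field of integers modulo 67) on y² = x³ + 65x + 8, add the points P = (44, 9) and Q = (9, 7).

(53, 46)

(44, 9) + (9, 7). λ = (7 - 9)/(9 - 44) ≡ 65/32 mod 67. 32⁻¹ ≡ 44 (mod 67), so λ ≡ 46.
  x = λ² - 44 - 9 = 2116 - 53 ≡ 53; y = λ·(44 - 53) - 9 ≡ 46. → (53, 46)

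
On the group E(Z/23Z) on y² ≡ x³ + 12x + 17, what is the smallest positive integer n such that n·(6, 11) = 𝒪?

2P: tangent at (6, 11): λ = (3·6² + 12)/(2·11) ≡ 5/22. 22⁻¹ ≡ 22 (mod 23) since 22·22 = 484 ≡ 1, so λ ≡ 5·22 ≡ 18.
  x = λ² - 6 - 6 = 324 - 12 ≡ 13; y = λ·(6 - 13) - 11 ≡ 1. → (13, 1)
3P: (13, 1) + (6, 11). λ = (11 - 1)/(6 - 13) ≡ 10/16 mod 23. 16⁻¹ ≡ 13 (mod 23) since 16·13 = 208 ≡ 1, so λ ≡ 15.
  x = λ² - 13 - 6 = 225 - 19 ≡ 22; y = λ·(13 - 22) - 1 ≡ 2. → (22, 2)
4P: (22, 2) + (6, 11). λ = (11 - 2)/(6 - 22) ≡ 9/7 mod 23. 7⁻¹ ≡ 10 (mod 23), so λ ≡ 21.
  x = λ² - 22 - 6 = 441 - 28 ≡ 22; y = λ·(22 - 22) - 2 ≡ 21. → (22, 21)
5P: (22, 21) + (6, 11). λ = (11 - 21)/(6 - 22) ≡ 13/7 mod 23. 7⁻¹ ≡ 10 (mod 23), so λ ≡ 15.
  x = λ² - 22 - 6 = 225 - 28 ≡ 13; y = λ·(22 - 13) - 21 ≡ 22. → (13, 22)
6P: (13, 22) + (6, 11). λ = (11 - 22)/(6 - 13) ≡ 12/16 mod 23. 16⁻¹ ≡ 13 (mod 23) since 16·13 = 208 ≡ 1, so λ ≡ 18.
  x = λ² - 13 - 6 = 324 - 19 ≡ 6; y = λ·(13 - 6) - 22 ≡ 12. → (6, 12)
7P: (6, 12) + (6, 11): same x and y₁ ≡ -y₂, so the sum is 𝒪.
7P = 𝒪, so the order is 7.

7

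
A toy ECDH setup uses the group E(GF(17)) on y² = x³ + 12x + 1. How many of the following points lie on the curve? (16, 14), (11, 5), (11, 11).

(16, 14): 14² ≡ 9, rhs ≡ 5 → off.
(11, 5): 5² ≡ 8, rhs ≡ 2 → off.
(11, 11): 11² ≡ 2, rhs ≡ 2 → on.

1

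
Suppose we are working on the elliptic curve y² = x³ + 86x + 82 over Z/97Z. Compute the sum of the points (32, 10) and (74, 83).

(23, 68)

(32, 10) + (74, 83). λ = (83 - 10)/(74 - 32) ≡ 73/42 mod 97. 42⁻¹ ≡ 67 (mod 97), so λ ≡ 41.
  x = λ² - 32 - 74 = 1681 - 106 ≡ 23; y = λ·(32 - 23) - 10 ≡ 68. → (23, 68)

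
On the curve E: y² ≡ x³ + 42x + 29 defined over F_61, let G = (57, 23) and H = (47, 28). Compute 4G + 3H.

First 4G:
Repeated addition: build up to 4G.
2G: tangent at (57, 23): λ = (3·57² + 42)/(2·23) ≡ 29/46. 46⁻¹ ≡ 4 (mod 61), so λ ≡ 29·4 ≡ 55.
  x = λ² - 57 - 57 = 3025 - 114 ≡ 44; y = λ·(57 - 44) - 23 ≡ 21. → (44, 21)
3G: (44, 21) + (57, 23). λ = (23 - 21)/(57 - 44) ≡ 2/13 mod 61. 13⁻¹ ≡ 47 (mod 61), so λ ≡ 33.
  x = λ² - 44 - 57 = 1089 - 101 ≡ 12; y = λ·(44 - 12) - 21 ≡ 59. → (12, 59)
4G: (12, 59) + (57, 23). λ = (23 - 59)/(57 - 12) ≡ 25/45 mod 61. 45⁻¹ ≡ 19 (mod 61) since 45·19 = 855 ≡ 1, so λ ≡ 48.
  x = λ² - 12 - 57 = 2304 - 69 ≡ 39; y = λ·(12 - 39) - 59 ≡ 48. → (39, 48)
4G = (39, 48).
Next 3H:
Repeated addition: build up to 3H.
2H: tangent at (47, 28): λ = (3·47² + 42)/(2·28) ≡ 20/56. 56⁻¹ ≡ 12 (mod 61), so λ ≡ 20·12 ≡ 57.
  x = λ² - 47 - 47 = 3249 - 94 ≡ 44; y = λ·(47 - 44) - 28 ≡ 21. → (44, 21)
3H: (44, 21) + (47, 28). λ = (28 - 21)/(47 - 44) ≡ 7/3 mod 61. 3⁻¹ ≡ 41 (mod 61) since 3·41 = 123 ≡ 1, so λ ≡ 43.
  x = λ² - 44 - 47 = 1849 - 91 ≡ 50; y = λ·(44 - 50) - 21 ≡ 26. → (50, 26)
3H = (50, 26).
Finally 4G + 3H:
(39, 48) + (50, 26). λ = (26 - 48)/(50 - 39) ≡ 39/11 mod 61. 11⁻¹ ≡ 50 (mod 61) since 11·50 = 550 ≡ 1, so λ ≡ 59.
  x = λ² - 39 - 50 = 3481 - 89 ≡ 37; y = λ·(39 - 37) - 48 ≡ 9. → (37, 9)

(37, 9)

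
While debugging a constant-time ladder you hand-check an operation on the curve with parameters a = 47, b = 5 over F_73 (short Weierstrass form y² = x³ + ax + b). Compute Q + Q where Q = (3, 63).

(42, 1)

tangent at (3, 63): λ = (3·3² + 47)/(2·63) ≡ 1/53. 53⁻¹ ≡ 62 (mod 73), so λ ≡ 1·62 ≡ 62.
  x = λ² - 3 - 3 = 3844 - 6 ≡ 42; y = λ·(3 - 42) - 63 ≡ 1. → (42, 1)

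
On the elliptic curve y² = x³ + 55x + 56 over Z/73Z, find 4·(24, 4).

(18, 4)

Write G = (24, 4).
Repeated addition: build up to 4G.
2G: tangent at (24, 4): λ = (3·24² + 55)/(2·4) ≡ 31/8. 8⁻¹ ≡ 64 (mod 73), so λ ≡ 31·64 ≡ 13.
  x = λ² - 24 - 24 = 169 - 48 ≡ 48; y = λ·(24 - 48) - 4 ≡ 49. → (48, 49)
3G: (48, 49) + (24, 4). λ = (4 - 49)/(24 - 48) ≡ 28/49 mod 73. 49⁻¹ ≡ 3 (mod 73), so λ ≡ 11.
  x = λ² - 48 - 24 = 121 - 72 ≡ 49; y = λ·(48 - 49) - 49 ≡ 13. → (49, 13)
4G: (49, 13) + (24, 4). λ = (4 - 13)/(24 - 49) ≡ 64/48 mod 73. 48⁻¹ ≡ 35 (mod 73) since 48·35 = 1680 ≡ 1, so λ ≡ 50.
  x = λ² - 49 - 24 = 2500 - 73 ≡ 18; y = λ·(49 - 18) - 13 ≡ 4. → (18, 4)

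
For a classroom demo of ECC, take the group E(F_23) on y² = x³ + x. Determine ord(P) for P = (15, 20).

2P: tangent at (15, 20): λ = (3·15² + 1)/(2·20) ≡ 9/17. 17⁻¹ ≡ 19 (mod 23) since 17·19 = 323 ≡ 1, so λ ≡ 9·19 ≡ 10.
  x = λ² - 15 - 15 = 100 - 30 ≡ 1; y = λ·(15 - 1) - 20 ≡ 5. → (1, 5)
3P: (1, 5) + (15, 20). λ = (20 - 5)/(15 - 1) ≡ 15/14 mod 23. 14⁻¹ ≡ 5 (mod 23), so λ ≡ 6.
  x = λ² - 1 - 15 = 36 - 16 ≡ 20; y = λ·(1 - 20) - 5 ≡ 19. → (20, 19)
4P: (20, 19) + (15, 20). λ = (20 - 19)/(15 - 20) ≡ 1/18 mod 23. 18⁻¹ ≡ 9 (mod 23) since 18·9 = 162 ≡ 1, so λ ≡ 9.
  x = λ² - 20 - 15 = 81 - 35 ≡ 0; y = λ·(20 - 0) - 19 ≡ 0. → (0, 0)
5P: (0, 0) + (15, 20). λ = (20 - 0)/(15 - 0) ≡ 20/15 mod 23. 15⁻¹ ≡ 20 (mod 23) since 15·20 = 300 ≡ 1, so λ ≡ 9.
  x = λ² - 0 - 15 = 81 - 15 ≡ 20; y = λ·(0 - 20) - 0 ≡ 4. → (20, 4)
6P: (20, 4) + (15, 20). λ = (20 - 4)/(15 - 20) ≡ 16/18 mod 23. 18⁻¹ ≡ 9 (mod 23) since 18·9 = 162 ≡ 1, so λ ≡ 6.
  x = λ² - 20 - 15 = 36 - 35 ≡ 1; y = λ·(20 - 1) - 4 ≡ 18. → (1, 18)
7P: (1, 18) + (15, 20). λ = (20 - 18)/(15 - 1) ≡ 2/14 mod 23. 14⁻¹ ≡ 5 (mod 23), so λ ≡ 10.
  x = λ² - 1 - 15 = 100 - 16 ≡ 15; y = λ·(1 - 15) - 18 ≡ 3. → (15, 3)
8P: (15, 3) + (15, 20): same x and y₁ ≡ -y₂, so the sum is O.
8P = O, so the order is 8.

8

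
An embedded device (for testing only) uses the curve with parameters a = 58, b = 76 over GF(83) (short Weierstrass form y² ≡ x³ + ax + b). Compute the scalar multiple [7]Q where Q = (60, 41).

(77, 50)

Repeated addition: build up to 7Q.
2Q: tangent at (60, 41): λ = (3·60² + 58)/(2·41) ≡ 68/82. 82⁻¹ ≡ 82 (mod 83) since 82·82 = 6724 ≡ 1, so λ ≡ 68·82 ≡ 15.
  x = λ² - 60 - 60 = 225 - 120 ≡ 22; y = λ·(60 - 22) - 41 ≡ 31. → (22, 31)
3Q: (22, 31) + (60, 41). λ = (41 - 31)/(60 - 22) ≡ 10/38 mod 83. 38⁻¹ ≡ 59 (mod 83), so λ ≡ 9.
  x = λ² - 22 - 60 = 81 - 82 ≡ 82; y = λ·(22 - 82) - 31 ≡ 10. → (82, 10)
4Q: (82, 10) + (60, 41). λ = (41 - 10)/(60 - 82) ≡ 31/61 mod 83. 61⁻¹ ≡ 49 (mod 83), so λ ≡ 25.
  x = λ² - 82 - 60 = 625 - 142 ≡ 68; y = λ·(82 - 68) - 10 ≡ 8. → (68, 8)
5Q: (68, 8) + (60, 41). λ = (41 - 8)/(60 - 68) ≡ 33/75 mod 83. 75⁻¹ ≡ 31 (mod 83), so λ ≡ 27.
  x = λ² - 68 - 60 = 729 - 128 ≡ 20; y = λ·(68 - 20) - 8 ≡ 43. → (20, 43)
6Q: (20, 43) + (60, 41). λ = (41 - 43)/(60 - 20) ≡ 81/40 mod 83. 40⁻¹ ≡ 27 (mod 83), so λ ≡ 29.
  x = λ² - 20 - 60 = 841 - 80 ≡ 14; y = λ·(20 - 14) - 43 ≡ 48. → (14, 48)
7Q: (14, 48) + (60, 41). λ = (41 - 48)/(60 - 14) ≡ 76/46 mod 83. 46⁻¹ ≡ 74 (mod 83) since 46·74 = 3404 ≡ 1, so λ ≡ 63.
  x = λ² - 14 - 60 = 3969 - 74 ≡ 77; y = λ·(14 - 77) - 48 ≡ 50. → (77, 50)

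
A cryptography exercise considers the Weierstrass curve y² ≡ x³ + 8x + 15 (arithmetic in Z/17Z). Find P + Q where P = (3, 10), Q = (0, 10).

(14, 7)

(3, 10) + (0, 10). λ = (10 - 10)/(0 - 3) ≡ 0/14 mod 17. 14⁻¹ ≡ 11 (mod 17), so λ ≡ 0.
  x = λ² - 3 - 0 = 0 - 3 ≡ 14; y = λ·(3 - 14) - 10 ≡ 7. → (14, 7)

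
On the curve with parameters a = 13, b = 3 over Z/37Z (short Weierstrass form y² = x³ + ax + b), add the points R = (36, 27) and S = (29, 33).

(12, 0)

(36, 27) + (29, 33). λ = (33 - 27)/(29 - 36) ≡ 6/30 mod 37. 30⁻¹ ≡ 21 (mod 37), so λ ≡ 15.
  x = λ² - 36 - 29 = 225 - 65 ≡ 12; y = λ·(36 - 12) - 27 ≡ 0. → (12, 0)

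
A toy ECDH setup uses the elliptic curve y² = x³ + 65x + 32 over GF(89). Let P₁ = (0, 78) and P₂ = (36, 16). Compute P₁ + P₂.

(0, 78) + (36, 16). λ = (16 - 78)/(36 - 0) ≡ 27/36 mod 89. 36⁻¹ ≡ 47 (mod 89), so λ ≡ 23.
  x = λ² - 0 - 36 = 529 - 36 ≡ 48; y = λ·(0 - 48) - 78 ≡ 64. → (48, 64)

(48, 64)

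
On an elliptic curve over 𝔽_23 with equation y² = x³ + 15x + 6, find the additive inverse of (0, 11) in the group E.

(0, 12)

-(0, 11) = (0, -11 mod 23) = (0, 12).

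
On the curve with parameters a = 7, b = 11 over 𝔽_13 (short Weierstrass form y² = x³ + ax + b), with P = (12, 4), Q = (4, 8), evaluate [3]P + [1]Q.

(9, 7)

First 3P:
Repeated addition: build up to 3P.
2P: tangent at (12, 4): λ = (3·12² + 7)/(2·4) ≡ 10/8. 8⁻¹ ≡ 5 (mod 13) since 8·5 = 40 ≡ 1, so λ ≡ 10·5 ≡ 11.
  x = λ² - 12 - 12 = 121 - 24 ≡ 6; y = λ·(12 - 6) - 4 ≡ 10. → (6, 10)
3P: (6, 10) + (12, 4). λ = (4 - 10)/(12 - 6) ≡ 7/6 mod 13. 6⁻¹ ≡ 11 (mod 13), so λ ≡ 12.
  x = λ² - 6 - 12 = 144 - 18 ≡ 9; y = λ·(6 - 9) - 10 ≡ 6. → (9, 6)
3P = (9, 6).
Finally 3P + Q:
(9, 6) + (4, 8). λ = (8 - 6)/(4 - 9) ≡ 2/8 mod 13. 8⁻¹ ≡ 5 (mod 13), so λ ≡ 10.
  x = λ² - 9 - 4 = 100 - 13 ≡ 9; y = λ·(9 - 9) - 6 ≡ 7. → (9, 7)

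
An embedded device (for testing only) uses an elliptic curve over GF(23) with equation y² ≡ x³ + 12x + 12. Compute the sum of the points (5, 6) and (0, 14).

(4, 20)

(5, 6) + (0, 14). λ = (14 - 6)/(0 - 5) ≡ 8/18 mod 23. 18⁻¹ ≡ 9 (mod 23), so λ ≡ 3.
  x = λ² - 5 - 0 = 9 - 5 ≡ 4; y = λ·(5 - 4) - 6 ≡ 20. → (4, 20)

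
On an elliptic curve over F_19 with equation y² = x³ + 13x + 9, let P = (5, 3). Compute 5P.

Double-and-add on 5 = (101)₂. Start with P = (5, 3) for the leading 1-bit.
double: tangent at (5, 3): λ = (3·5² + 13)/(2·3) ≡ 12/6. 6⁻¹ ≡ 16 (mod 19), so λ ≡ 12·16 ≡ 2.
  x = λ² - 5 - 5 = 4 - 10 ≡ 13; y = λ·(5 - 13) - 3 ≡ 0. → (13, 0)
double: (13, 0) + (13, 0): same x and y₁ ≡ -y₂, so the sum is 𝒪.
add P: 𝒪 + (5, 3) = (5, 3) (identity).

(5, 3)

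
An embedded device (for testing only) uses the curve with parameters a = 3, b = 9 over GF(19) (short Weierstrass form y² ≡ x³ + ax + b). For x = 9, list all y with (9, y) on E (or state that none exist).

x³ + 3x + 9 = 765 ≡ 5 (mod 19).
Square roots of 5 mod 19: 9 and 10 (since 9² = 81 ≡ 5).

9, 10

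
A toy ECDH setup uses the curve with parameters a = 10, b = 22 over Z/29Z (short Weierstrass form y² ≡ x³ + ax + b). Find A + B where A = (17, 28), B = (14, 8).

(17, 28) + (14, 8). λ = (8 - 28)/(14 - 17) ≡ 9/26 mod 29. 26⁻¹ ≡ 19 (mod 29), so λ ≡ 26.
  x = λ² - 17 - 14 = 676 - 31 ≡ 7; y = λ·(17 - 7) - 28 ≡ 0. → (7, 0)

(7, 0)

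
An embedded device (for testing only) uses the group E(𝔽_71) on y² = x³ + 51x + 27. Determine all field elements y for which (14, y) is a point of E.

19, 52

x³ + 51x + 27 = 3485 ≡ 6 (mod 71).
Square roots of 6 mod 71: 19 and 52 (since 19² = 361 ≡ 6).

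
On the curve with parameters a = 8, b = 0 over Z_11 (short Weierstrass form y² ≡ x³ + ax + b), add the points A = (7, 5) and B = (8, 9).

(1, 8)

(7, 5) + (8, 9). λ = (9 - 5)/(8 - 7) ≡ 4/1 mod 11. 1⁻¹ ≡ 1 (mod 11), so λ ≡ 4.
  x = λ² - 7 - 8 = 16 - 15 ≡ 1; y = λ·(7 - 1) - 5 ≡ 8. → (1, 8)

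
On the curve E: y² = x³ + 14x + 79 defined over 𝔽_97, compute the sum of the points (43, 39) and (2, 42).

(25, 7)

(43, 39) + (2, 42). λ = (42 - 39)/(2 - 43) ≡ 3/56 mod 97. 56⁻¹ ≡ 26 (mod 97), so λ ≡ 78.
  x = λ² - 43 - 2 = 6084 - 45 ≡ 25; y = λ·(43 - 25) - 39 ≡ 7. → (25, 7)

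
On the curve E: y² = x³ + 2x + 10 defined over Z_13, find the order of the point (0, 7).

9

2P: tangent at (0, 7): λ = (3·0² + 2)/(2·7) ≡ 2/1. 1⁻¹ ≡ 1 (mod 13) since 1·1 = 1 ≡ 1, so λ ≡ 2·1 ≡ 2.
  x = λ² - 0 - 0 = 4 - 0 ≡ 4; y = λ·(0 - 4) - 7 ≡ 11. → (4, 11)
3P: (4, 11) + (0, 7). λ = (7 - 11)/(0 - 4) ≡ 9/9 mod 13. 9⁻¹ ≡ 3 (mod 13) since 9·3 = 27 ≡ 1, so λ ≡ 1.
  x = λ² - 4 - 0 = 1 - 4 ≡ 10; y = λ·(4 - 10) - 11 ≡ 9. → (10, 9)
4P: (10, 9) + (0, 7). λ = (7 - 9)/(0 - 10) ≡ 11/3 mod 13. 3⁻¹ ≡ 9 (mod 13) since 3·9 = 27 ≡ 1, so λ ≡ 8.
  x = λ² - 10 - 0 = 64 - 10 ≡ 2; y = λ·(10 - 2) - 9 ≡ 3. → (2, 3)
5P: (2, 3) + (0, 7). λ = (7 - 3)/(0 - 2) ≡ 4/11 mod 13. 11⁻¹ ≡ 6 (mod 13), so λ ≡ 11.
  x = λ² - 2 - 0 = 121 - 2 ≡ 2; y = λ·(2 - 2) - 3 ≡ 10. → (2, 10)
6P: (2, 10) + (0, 7). λ = (7 - 10)/(0 - 2) ≡ 10/11 mod 13. 11⁻¹ ≡ 6 (mod 13), so λ ≡ 8.
  x = λ² - 2 - 0 = 64 - 2 ≡ 10; y = λ·(2 - 10) - 10 ≡ 4. → (10, 4)
7P: (10, 4) + (0, 7). λ = (7 - 4)/(0 - 10) ≡ 3/3 mod 13. 3⁻¹ ≡ 9 (mod 13) since 3·9 = 27 ≡ 1, so λ ≡ 1.
  x = λ² - 10 - 0 = 1 - 10 ≡ 4; y = λ·(10 - 4) - 4 ≡ 2. → (4, 2)
8P: (4, 2) + (0, 7). λ = (7 - 2)/(0 - 4) ≡ 5/9 mod 13. 9⁻¹ ≡ 3 (mod 13) since 9·3 = 27 ≡ 1, so λ ≡ 2.
  x = λ² - 4 - 0 = 4 - 4 ≡ 0; y = λ·(4 - 0) - 2 ≡ 6. → (0, 6)
9P: (0, 6) + (0, 7): same x and y₁ ≡ -y₂, so the sum is 𝒪.
9P = 𝒪, so the order is 9.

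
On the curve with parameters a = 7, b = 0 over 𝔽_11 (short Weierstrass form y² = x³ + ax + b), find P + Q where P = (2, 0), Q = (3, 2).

(2, 0) + (3, 2). λ = (2 - 0)/(3 - 2) ≡ 2/1 mod 11. 1⁻¹ ≡ 1 (mod 11) since 1·1 = 1 ≡ 1, so λ ≡ 2.
  x = λ² - 2 - 3 = 4 - 5 ≡ 10; y = λ·(2 - 10) - 0 ≡ 6. → (10, 6)

(10, 6)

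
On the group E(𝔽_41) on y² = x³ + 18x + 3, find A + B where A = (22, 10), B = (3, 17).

(22, 10) + (3, 17). λ = (17 - 10)/(3 - 22) ≡ 7/22 mod 41. 22⁻¹ ≡ 28 (mod 41), so λ ≡ 32.
  x = λ² - 22 - 3 = 1024 - 25 ≡ 15; y = λ·(22 - 15) - 10 ≡ 9. → (15, 9)

(15, 9)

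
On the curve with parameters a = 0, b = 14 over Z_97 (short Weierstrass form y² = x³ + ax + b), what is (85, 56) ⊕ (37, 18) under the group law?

(85, 56) + (37, 18). λ = (18 - 56)/(37 - 85) ≡ 59/49 mod 97. 49⁻¹ ≡ 2 (mod 97), so λ ≡ 21.
  x = λ² - 85 - 37 = 441 - 122 ≡ 28; y = λ·(85 - 28) - 56 ≡ 74. → (28, 74)

(28, 74)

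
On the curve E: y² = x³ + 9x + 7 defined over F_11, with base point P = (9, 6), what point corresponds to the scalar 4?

Repeated addition: build up to 4P.
2P: tangent at (9, 6): λ = (3·9² + 9)/(2·6) ≡ 10/1. 1⁻¹ ≡ 1 (mod 11) since 1·1 = 1 ≡ 1, so λ ≡ 10·1 ≡ 10.
  x = λ² - 9 - 9 = 100 - 18 ≡ 5; y = λ·(9 - 5) - 6 ≡ 1. → (5, 1)
3P: (5, 1) + (9, 6). λ = (6 - 1)/(9 - 5) ≡ 5/4 mod 11. 4⁻¹ ≡ 3 (mod 11), so λ ≡ 4.
  x = λ² - 5 - 9 = 16 - 14 ≡ 2; y = λ·(5 - 2) - 1 ≡ 0. → (2, 0)
4P: (2, 0) + (9, 6). λ = (6 - 0)/(9 - 2) ≡ 6/7 mod 11. 7⁻¹ ≡ 8 (mod 11), so λ ≡ 4.
  x = λ² - 2 - 9 = 16 - 11 ≡ 5; y = λ·(2 - 5) - 0 ≡ 10. → (5, 10)

(5, 10)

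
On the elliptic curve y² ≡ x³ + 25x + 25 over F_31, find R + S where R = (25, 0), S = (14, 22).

(27, 4)

(25, 0) + (14, 22). λ = (22 - 0)/(14 - 25) ≡ 22/20 mod 31. 20⁻¹ ≡ 14 (mod 31), so λ ≡ 29.
  x = λ² - 25 - 14 = 841 - 39 ≡ 27; y = λ·(25 - 27) - 0 ≡ 4. → (27, 4)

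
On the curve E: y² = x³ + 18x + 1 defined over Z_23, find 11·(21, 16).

(18, 4)

Write Q = (21, 16).
Double-and-add on 11 = (1011)₂. Start with Q = (21, 16) for the leading 1-bit.
double: tangent at (21, 16): λ = (3·21² + 18)/(2·16) ≡ 7/9. 9⁻¹ ≡ 18 (mod 23), so λ ≡ 7·18 ≡ 11.
  x = λ² - 21 - 21 = 121 - 42 ≡ 10; y = λ·(21 - 10) - 16 ≡ 13. → (10, 13)
double: tangent at (10, 13): λ = (3·10² + 18)/(2·13) ≡ 19/3. 3⁻¹ ≡ 8 (mod 23), so λ ≡ 19·8 ≡ 14.
  x = λ² - 10 - 10 = 196 - 20 ≡ 15; y = λ·(10 - 15) - 13 ≡ 9. → (15, 9)
add Q: (15, 9) + (21, 16). λ = (16 - 9)/(21 - 15) ≡ 7/6 mod 23. 6⁻¹ ≡ 4 (mod 23), so λ ≡ 5.
  x = λ² - 15 - 21 = 25 - 36 ≡ 12; y = λ·(15 - 12) - 9 ≡ 6. → (12, 6)
double: tangent at (12, 6): λ = (3·12² + 18)/(2·6) ≡ 13/12. 12⁻¹ ≡ 2 (mod 23), so λ ≡ 13·2 ≡ 3.
  x = λ² - 12 - 12 = 9 - 24 ≡ 8; y = λ·(12 - 8) - 6 ≡ 6. → (8, 6)
add Q: (8, 6) + (21, 16). λ = (16 - 6)/(21 - 8) ≡ 10/13 mod 23. 13⁻¹ ≡ 16 (mod 23), so λ ≡ 22.
  x = λ² - 8 - 21 = 484 - 29 ≡ 18; y = λ·(8 - 18) - 6 ≡ 4. → (18, 4)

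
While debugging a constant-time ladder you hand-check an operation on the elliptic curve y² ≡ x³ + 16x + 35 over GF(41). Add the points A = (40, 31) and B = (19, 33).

(40, 31) + (19, 33). λ = (33 - 31)/(19 - 40) ≡ 2/20 mod 41. 20⁻¹ ≡ 39 (mod 41), so λ ≡ 37.
  x = λ² - 40 - 19 = 1369 - 59 ≡ 39; y = λ·(40 - 39) - 31 ≡ 6. → (39, 6)

(39, 6)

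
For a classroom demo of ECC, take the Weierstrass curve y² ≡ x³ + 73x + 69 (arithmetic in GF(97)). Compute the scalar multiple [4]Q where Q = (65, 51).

Repeated addition: build up to 4Q.
2Q: tangent at (65, 51): λ = (3·65² + 73)/(2·51) ≡ 41/5. 5⁻¹ ≡ 39 (mod 97) since 5·39 = 195 ≡ 1, so λ ≡ 41·39 ≡ 47.
  x = λ² - 65 - 65 = 2209 - 130 ≡ 42; y = λ·(65 - 42) - 51 ≡ 60. → (42, 60)
3Q: (42, 60) + (65, 51). λ = (51 - 60)/(65 - 42) ≡ 88/23 mod 97. 23⁻¹ ≡ 38 (mod 97), so λ ≡ 46.
  x = λ² - 42 - 65 = 2116 - 107 ≡ 69; y = λ·(42 - 69) - 60 ≡ 56. → (69, 56)
4Q: (69, 56) + (65, 51). λ = (51 - 56)/(65 - 69) ≡ 92/93 mod 97. 93⁻¹ ≡ 24 (mod 97), so λ ≡ 74.
  x = λ² - 69 - 65 = 5476 - 134 ≡ 7; y = λ·(69 - 7) - 56 ≡ 70. → (7, 70)

(7, 70)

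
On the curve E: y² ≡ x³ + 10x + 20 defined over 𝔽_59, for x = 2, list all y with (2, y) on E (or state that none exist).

x³ + 10x + 20 = 48 ≡ 48 (mod 59).
Square roots of 48 mod 59: 15 and 44 (since 15² = 225 ≡ 48).

15, 44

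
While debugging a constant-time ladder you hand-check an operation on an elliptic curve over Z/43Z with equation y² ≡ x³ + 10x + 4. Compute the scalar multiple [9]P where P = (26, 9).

Repeated addition: build up to 9P.
2P: tangent at (26, 9): λ = (3·26² + 10)/(2·9) ≡ 17/18. 18⁻¹ ≡ 12 (mod 43), so λ ≡ 17·12 ≡ 32.
  x = λ² - 26 - 26 = 1024 - 52 ≡ 26; y = λ·(26 - 26) - 9 ≡ 34. → (26, 34)
3P: (26, 34) + (26, 9): same x and y₁ ≡ -y₂, so the sum is O.
4P: O + (26, 9) = (26, 9) (identity).
5P: tangent at (26, 9): λ = (3·26² + 10)/(2·9) ≡ 17/18. 18⁻¹ ≡ 12 (mod 43), so λ ≡ 17·12 ≡ 32.
  x = λ² - 26 - 26 = 1024 - 52 ≡ 26; y = λ·(26 - 26) - 9 ≡ 34. → (26, 34)
6P: (26, 34) + (26, 9): same x and y₁ ≡ -y₂, so the sum is O.
7P: O + (26, 9) = (26, 9) (identity).
8P: tangent at (26, 9): λ = (3·26² + 10)/(2·9) ≡ 17/18. 18⁻¹ ≡ 12 (mod 43), so λ ≡ 17·12 ≡ 32.
  x = λ² - 26 - 26 = 1024 - 52 ≡ 26; y = λ·(26 - 26) - 9 ≡ 34. → (26, 34)
9P: (26, 34) + (26, 9): same x and y₁ ≡ -y₂, so the sum is O.

O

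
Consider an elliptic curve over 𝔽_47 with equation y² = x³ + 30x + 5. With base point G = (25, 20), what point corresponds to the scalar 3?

Repeated addition: build up to 3G.
2G: tangent at (25, 20): λ = (3·25² + 30)/(2·20) ≡ 25/40. 40⁻¹ ≡ 20 (mod 47) since 40·20 = 800 ≡ 1, so λ ≡ 25·20 ≡ 30.
  x = λ² - 25 - 25 = 900 - 50 ≡ 4; y = λ·(25 - 4) - 20 ≡ 46. → (4, 46)
3G: (4, 46) + (25, 20). λ = (20 - 46)/(25 - 4) ≡ 21/21 mod 47. 21⁻¹ ≡ 9 (mod 47) since 21·9 = 189 ≡ 1, so λ ≡ 1.
  x = λ² - 4 - 25 = 1 - 29 ≡ 19; y = λ·(4 - 19) - 46 ≡ 33. → (19, 33)

(19, 33)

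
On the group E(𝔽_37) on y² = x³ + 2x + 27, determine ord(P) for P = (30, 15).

2P: tangent at (30, 15): λ = (3·30² + 2)/(2·15) ≡ 1/30. 30⁻¹ ≡ 21 (mod 37) since 30·21 = 630 ≡ 1, so λ ≡ 1·21 ≡ 21.
  x = λ² - 30 - 30 = 441 - 60 ≡ 11; y = λ·(30 - 11) - 15 ≡ 14. → (11, 14)
3P: (11, 14) + (30, 15). λ = (15 - 14)/(30 - 11) ≡ 1/19 mod 37. 19⁻¹ ≡ 2 (mod 37) since 19·2 = 38 ≡ 1, so λ ≡ 2.
  x = λ² - 11 - 30 = 4 - 41 ≡ 0; y = λ·(11 - 0) - 14 ≡ 8. → (0, 8)
4P: (0, 8) + (30, 15). λ = (15 - 8)/(30 - 0) ≡ 7/30 mod 37. 30⁻¹ ≡ 21 (mod 37) since 30·21 = 630 ≡ 1, so λ ≡ 36.
  x = λ² - 0 - 30 = 1296 - 30 ≡ 8; y = λ·(0 - 8) - 8 ≡ 0. → (8, 0)
5P: (8, 0) + (30, 15). λ = (15 - 0)/(30 - 8) ≡ 15/22 mod 37. 22⁻¹ ≡ 32 (mod 37) since 22·32 = 704 ≡ 1, so λ ≡ 36.
  x = λ² - 8 - 30 = 1296 - 38 ≡ 0; y = λ·(8 - 0) - 0 ≡ 29. → (0, 29)
6P: (0, 29) + (30, 15). λ = (15 - 29)/(30 - 0) ≡ 23/30 mod 37. 30⁻¹ ≡ 21 (mod 37) since 30·21 = 630 ≡ 1, so λ ≡ 2.
  x = λ² - 0 - 30 = 4 - 30 ≡ 11; y = λ·(0 - 11) - 29 ≡ 23. → (11, 23)
7P: (11, 23) + (30, 15). λ = (15 - 23)/(30 - 11) ≡ 29/19 mod 37. 19⁻¹ ≡ 2 (mod 37), so λ ≡ 21.
  x = λ² - 11 - 30 = 441 - 41 ≡ 30; y = λ·(11 - 30) - 23 ≡ 22. → (30, 22)
8P: (30, 22) + (30, 15): same x and y₁ ≡ -y₂, so the sum is O.
8P = O, so the order is 8.

8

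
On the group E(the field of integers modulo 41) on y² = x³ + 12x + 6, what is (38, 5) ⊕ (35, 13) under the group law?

(38, 5) + (35, 13). λ = (13 - 5)/(35 - 38) ≡ 8/38 mod 41. 38⁻¹ ≡ 27 (mod 41) since 38·27 = 1026 ≡ 1, so λ ≡ 11.
  x = λ² - 38 - 35 = 121 - 73 ≡ 7; y = λ·(38 - 7) - 5 ≡ 8. → (7, 8)

(7, 8)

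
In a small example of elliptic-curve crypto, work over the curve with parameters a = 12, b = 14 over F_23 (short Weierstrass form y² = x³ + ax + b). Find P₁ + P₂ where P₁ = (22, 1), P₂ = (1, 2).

(6, 7)

(22, 1) + (1, 2). λ = (2 - 1)/(1 - 22) ≡ 1/2 mod 23. 2⁻¹ ≡ 12 (mod 23), so λ ≡ 12.
  x = λ² - 22 - 1 = 144 - 23 ≡ 6; y = λ·(22 - 6) - 1 ≡ 7. → (6, 7)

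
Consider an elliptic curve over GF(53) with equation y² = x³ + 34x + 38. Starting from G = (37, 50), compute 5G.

(12, 1)

Repeated addition: build up to 5G.
2G: tangent at (37, 50): λ = (3·37² + 34)/(2·50) ≡ 7/47. 47⁻¹ ≡ 44 (mod 53) since 47·44 = 2068 ≡ 1, so λ ≡ 7·44 ≡ 43.
  x = λ² - 37 - 37 = 1849 - 74 ≡ 26; y = λ·(37 - 26) - 50 ≡ 52. → (26, 52)
3G: (26, 52) + (37, 50). λ = (50 - 52)/(37 - 26) ≡ 51/11 mod 53. 11⁻¹ ≡ 29 (mod 53), so λ ≡ 48.
  x = λ² - 26 - 37 = 2304 - 63 ≡ 15; y = λ·(26 - 15) - 52 ≡ 52. → (15, 52)
4G: (15, 52) + (37, 50). λ = (50 - 52)/(37 - 15) ≡ 51/22 mod 53. 22⁻¹ ≡ 41 (mod 53), so λ ≡ 24.
  x = λ² - 15 - 37 = 576 - 52 ≡ 47; y = λ·(15 - 47) - 52 ≡ 28. → (47, 28)
5G: (47, 28) + (37, 50). λ = (50 - 28)/(37 - 47) ≡ 22/43 mod 53. 43⁻¹ ≡ 37 (mod 53), so λ ≡ 19.
  x = λ² - 47 - 37 = 361 - 84 ≡ 12; y = λ·(47 - 12) - 28 ≡ 1. → (12, 1)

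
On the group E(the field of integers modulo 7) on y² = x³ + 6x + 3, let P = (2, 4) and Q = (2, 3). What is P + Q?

The two points share x = 2 and their y-coordinates satisfy 4 + 3 ≡ 0 (mod 7), so they are inverses. Their sum is O.

O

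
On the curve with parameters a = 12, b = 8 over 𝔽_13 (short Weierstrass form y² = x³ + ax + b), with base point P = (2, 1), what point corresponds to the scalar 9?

Double-and-add on 9 = (1001)₂. Start with P = (2, 1) for the leading 1-bit.
double: tangent at (2, 1): λ = (3·2² + 12)/(2·1) ≡ 11/2. 2⁻¹ ≡ 7 (mod 13) since 2·7 = 14 ≡ 1, so λ ≡ 11·7 ≡ 12.
  x = λ² - 2 - 2 = 144 - 4 ≡ 10; y = λ·(2 - 10) - 1 ≡ 7. → (10, 7)
double: tangent at (10, 7): λ = (3·10² + 12)/(2·7) ≡ 0/1. 1⁻¹ ≡ 1 (mod 13) since 1·1 = 1 ≡ 1, so λ ≡ 0·1 ≡ 0.
  x = λ² - 10 - 10 = 0 - 20 ≡ 6; y = λ·(10 - 6) - 7 ≡ 6. → (6, 6)
double: tangent at (6, 6): λ = (3·6² + 12)/(2·6) ≡ 3/12. 12⁻¹ ≡ 12 (mod 13) since 12·12 = 144 ≡ 1, so λ ≡ 3·12 ≡ 10.
  x = λ² - 6 - 6 = 100 - 12 ≡ 10; y = λ·(6 - 10) - 6 ≡ 6. → (10, 6)
add P: (10, 6) + (2, 1). λ = (1 - 6)/(2 - 10) ≡ 8/5 mod 13. 5⁻¹ ≡ 8 (mod 13) since 5·8 = 40 ≡ 1, so λ ≡ 12.
  x = λ² - 10 - 2 = 144 - 12 ≡ 2; y = λ·(10 - 2) - 6 ≡ 12. → (2, 12)

(2, 12)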